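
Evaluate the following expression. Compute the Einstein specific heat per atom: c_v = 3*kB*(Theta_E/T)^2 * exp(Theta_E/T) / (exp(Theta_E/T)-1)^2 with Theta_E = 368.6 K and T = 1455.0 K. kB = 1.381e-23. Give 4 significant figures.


Step 1: x = Theta_E/T = 368.6/1455.0 = 0.2533
Step 2: x^2 = 0.06418
Step 3: exp(x) = 1.288
Step 4: c_v = 3*1.381e-23*0.06418*1.288/(1.288-1)^2 = 4.121e-23

4.121e-23


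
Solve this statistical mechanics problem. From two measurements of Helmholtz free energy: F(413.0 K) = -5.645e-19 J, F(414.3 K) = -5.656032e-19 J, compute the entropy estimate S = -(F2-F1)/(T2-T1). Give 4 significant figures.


Step 1: dF = F2 - F1 = -5.656032e-19 - (-5.645e-19) = -1.1032e-21 J
Step 2: dT = T2 - T1 = 414.3 - 413.0 = 1.3 K
Step 3: S = -dF/dT = -(-1.1032e-21)/1.3 = 8.486e-22 J/K

8.486e-22


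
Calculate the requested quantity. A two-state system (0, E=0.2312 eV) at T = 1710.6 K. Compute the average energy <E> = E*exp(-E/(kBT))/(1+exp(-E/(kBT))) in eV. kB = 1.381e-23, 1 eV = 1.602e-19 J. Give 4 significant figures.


Step 1: beta*E = 0.2312*1.602e-19/(1.381e-23*1710.6) = 1.568
Step 2: exp(-beta*E) = 0.2085
Step 3: <E> = 0.2312*0.2085/(1+0.2085) = 0.03989 eV

0.03989


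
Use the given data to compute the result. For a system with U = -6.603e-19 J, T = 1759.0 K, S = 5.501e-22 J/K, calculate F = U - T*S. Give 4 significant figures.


Step 1: T*S = 1759.0 * 5.501e-22 = 9.676e-19 J
Step 2: F = U - T*S = -6.603e-19 - 9.676e-19
Step 3: F = -1.628e-18 J

-1.628e-18


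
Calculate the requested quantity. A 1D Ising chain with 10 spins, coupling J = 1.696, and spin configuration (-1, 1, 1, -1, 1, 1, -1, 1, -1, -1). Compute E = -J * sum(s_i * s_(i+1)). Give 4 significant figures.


Step 1: Nearest-neighbor products: -1, 1, -1, -1, 1, -1, -1, -1, 1
Step 2: Sum of products = -3
Step 3: E = -1.696 * -3 = 5.088

5.088


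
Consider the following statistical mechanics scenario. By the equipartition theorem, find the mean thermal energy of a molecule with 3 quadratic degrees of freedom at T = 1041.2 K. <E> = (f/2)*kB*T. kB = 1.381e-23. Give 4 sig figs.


Step 1: f/2 = 3/2 = 1.5
Step 2: kB*T = 1.381e-23 * 1041.2 = 1.438e-20
Step 3: <E> = 1.5 * 1.438e-20 = 2.157e-20 J

2.157e-20


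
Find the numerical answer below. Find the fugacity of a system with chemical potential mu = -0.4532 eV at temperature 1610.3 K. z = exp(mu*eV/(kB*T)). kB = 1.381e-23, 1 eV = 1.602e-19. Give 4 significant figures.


Step 1: Convert mu to Joules: -0.4532*1.602e-19 = -7.26e-20 J
Step 2: kB*T = 1.381e-23*1610.3 = 2.224e-20 J
Step 3: mu/(kB*T) = -3.265
Step 4: z = exp(-3.265) = 0.03821

0.03821


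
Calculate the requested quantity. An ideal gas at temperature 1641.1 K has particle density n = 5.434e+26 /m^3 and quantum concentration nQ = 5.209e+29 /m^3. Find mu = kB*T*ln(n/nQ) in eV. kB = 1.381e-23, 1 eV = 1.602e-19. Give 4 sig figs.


Step 1: n/nQ = 5.434e+26/5.209e+29 = 0.001043
Step 2: ln(n/nQ) = -6.865
Step 3: mu = kB*T*ln(n/nQ) = 2.266e-20*-6.865 = -1.556e-19 J
Step 4: Convert to eV: -1.556e-19/1.602e-19 = -0.9713 eV

-0.9713


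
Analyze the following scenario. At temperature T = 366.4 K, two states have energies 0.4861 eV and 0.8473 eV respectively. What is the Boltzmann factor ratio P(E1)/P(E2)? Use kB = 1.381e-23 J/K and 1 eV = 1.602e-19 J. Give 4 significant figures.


Step 1: Compute energy difference dE = E1 - E2 = 0.4861 - 0.8473 = -0.3612 eV
Step 2: Convert to Joules: dE_J = -0.3612 * 1.602e-19 = -5.786e-20 J
Step 3: Compute exponent = -dE_J / (kB * T) = -(-5.786e-20) / (1.381e-23 * 366.4) = 11.44
Step 4: P(E1)/P(E2) = exp(11.44) = 9.256e+04

9.256e+04


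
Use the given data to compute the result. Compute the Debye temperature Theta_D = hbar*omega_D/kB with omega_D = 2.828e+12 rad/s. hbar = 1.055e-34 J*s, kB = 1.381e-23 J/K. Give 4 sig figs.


Step 1: hbar*omega_D = 1.055e-34 * 2.828e+12 = 2.984e-22 J
Step 2: Theta_D = 2.984e-22 / 1.381e-23
Step 3: Theta_D = 21.6 K

21.6


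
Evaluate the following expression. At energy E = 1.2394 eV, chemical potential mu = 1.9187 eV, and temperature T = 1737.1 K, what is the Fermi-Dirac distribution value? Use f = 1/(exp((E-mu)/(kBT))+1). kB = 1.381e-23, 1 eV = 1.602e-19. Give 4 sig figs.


Step 1: (E - mu) = 1.2394 - 1.9187 = -0.6793 eV
Step 2: Convert: (E-mu)*eV = -1.088e-19 J
Step 3: x = (E-mu)*eV/(kB*T) = -4.536
Step 4: f = 1/(exp(-4.536)+1) = 0.9894

0.9894


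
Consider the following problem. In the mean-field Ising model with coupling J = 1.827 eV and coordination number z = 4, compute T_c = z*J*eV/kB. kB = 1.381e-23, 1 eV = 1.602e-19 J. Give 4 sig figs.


Step 1: z*J = 4*1.827 = 7.308 eV
Step 2: Convert to Joules: 7.308*1.602e-19 = 1.171e-18 J
Step 3: T_c = 1.171e-18 / 1.381e-23 = 8.477e+04 K

8.477e+04


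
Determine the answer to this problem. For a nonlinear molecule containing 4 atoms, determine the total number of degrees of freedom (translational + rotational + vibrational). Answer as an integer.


Step 1: Translational DOF = 3
Step 2: Rotational DOF (nonlinear) = 3
Step 3: Vibrational DOF = 3*4 - 6 = 6
Step 4: Total = 3 + 3 + 6 = 12

12


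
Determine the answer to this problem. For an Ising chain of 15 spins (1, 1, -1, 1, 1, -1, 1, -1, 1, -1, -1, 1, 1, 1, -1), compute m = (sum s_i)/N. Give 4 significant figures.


Step 1: Count up spins (+1): 9, down spins (-1): 6
Step 2: Total magnetization M = 9 - 6 = 3
Step 3: m = M/N = 3/15 = 0.2

0.2


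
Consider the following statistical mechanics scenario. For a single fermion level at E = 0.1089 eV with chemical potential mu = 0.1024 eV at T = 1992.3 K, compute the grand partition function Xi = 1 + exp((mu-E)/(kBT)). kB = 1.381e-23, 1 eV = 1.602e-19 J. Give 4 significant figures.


Step 1: (mu - E) = 0.1024 - 0.1089 = -0.0065 eV
Step 2: x = (mu-E)*eV/(kB*T) = -0.0065*1.602e-19/(1.381e-23*1992.3) = -0.03785
Step 3: exp(x) = 0.9629
Step 4: Xi = 1 + 0.9629 = 1.963

1.963


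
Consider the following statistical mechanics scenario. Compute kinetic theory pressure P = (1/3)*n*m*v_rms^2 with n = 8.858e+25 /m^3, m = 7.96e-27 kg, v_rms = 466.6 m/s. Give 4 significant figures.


Step 1: v_rms^2 = 466.6^2 = 2.177e+05
Step 2: n*m = 8.858e+25*7.96e-27 = 0.7051
Step 3: P = (1/3)*0.7051*2.177e+05 = 5.117e+04 Pa

5.117e+04


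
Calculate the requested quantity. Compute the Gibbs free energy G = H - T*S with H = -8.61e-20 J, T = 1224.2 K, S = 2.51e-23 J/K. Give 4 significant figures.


Step 1: T*S = 1224.2 * 2.51e-23 = 3.073e-20 J
Step 2: G = H - T*S = -8.61e-20 - 3.073e-20
Step 3: G = -1.168e-19 J

-1.168e-19


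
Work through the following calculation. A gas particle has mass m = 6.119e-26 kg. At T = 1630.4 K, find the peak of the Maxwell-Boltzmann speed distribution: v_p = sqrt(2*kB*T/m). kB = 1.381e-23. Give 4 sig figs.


Step 1: Numerator = 2*kB*T = 2*1.381e-23*1630.4 = 4.503e-20
Step 2: Ratio = 4.503e-20 / 6.119e-26 = 7.359e+05
Step 3: v_p = sqrt(7.359e+05) = 857.9 m/s

857.9


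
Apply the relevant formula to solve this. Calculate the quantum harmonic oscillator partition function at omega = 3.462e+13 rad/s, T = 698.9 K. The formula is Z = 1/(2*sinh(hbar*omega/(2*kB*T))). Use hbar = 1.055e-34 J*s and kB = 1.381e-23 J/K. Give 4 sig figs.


Step 1: Compute x = hbar*omega/(kB*T) = 1.055e-34*3.462e+13/(1.381e-23*698.9) = 0.3784
Step 2: x/2 = 0.1892
Step 3: sinh(x/2) = 0.1903
Step 4: Z = 1/(2*0.1903) = 2.627

2.627


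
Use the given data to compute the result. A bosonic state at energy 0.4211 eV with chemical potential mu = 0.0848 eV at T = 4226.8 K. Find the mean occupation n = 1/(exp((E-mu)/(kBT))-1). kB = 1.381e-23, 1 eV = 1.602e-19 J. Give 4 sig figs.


Step 1: (E - mu) = 0.3363 eV
Step 2: x = (E-mu)*eV/(kB*T) = 0.3363*1.602e-19/(1.381e-23*4226.8) = 0.923
Step 3: exp(x) = 2.517
Step 4: n = 1/(exp(x)-1) = 0.6593

0.6593


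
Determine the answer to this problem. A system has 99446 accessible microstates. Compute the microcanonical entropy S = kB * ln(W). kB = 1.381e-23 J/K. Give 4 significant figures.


Step 1: ln(W) = ln(99446) = 11.51
Step 2: S = kB * ln(W) = 1.381e-23 * 11.51
Step 3: S = 1.589e-22 J/K

1.589e-22


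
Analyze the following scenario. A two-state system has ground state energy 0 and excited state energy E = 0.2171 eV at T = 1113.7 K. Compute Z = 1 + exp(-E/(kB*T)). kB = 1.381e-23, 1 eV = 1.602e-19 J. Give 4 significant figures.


Step 1: Compute beta*E = E*eV/(kB*T) = 0.2171*1.602e-19/(1.381e-23*1113.7) = 2.261
Step 2: exp(-beta*E) = exp(-2.261) = 0.1042
Step 3: Z = 1 + 0.1042 = 1.104

1.104


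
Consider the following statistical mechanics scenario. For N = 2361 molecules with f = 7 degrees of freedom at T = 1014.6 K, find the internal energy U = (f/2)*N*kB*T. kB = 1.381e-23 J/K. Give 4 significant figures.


Step 1: f/2 = 7/2 = 3.5
Step 2: N*kB*T = 2361*1.381e-23*1014.6 = 3.308e-17
Step 3: U = 3.5 * 3.308e-17 = 1.158e-16 J

1.158e-16


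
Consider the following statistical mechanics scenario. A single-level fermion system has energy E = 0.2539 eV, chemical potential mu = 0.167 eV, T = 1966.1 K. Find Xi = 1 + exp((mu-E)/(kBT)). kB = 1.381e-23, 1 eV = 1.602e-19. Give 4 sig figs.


Step 1: (mu - E) = 0.167 - 0.2539 = -0.0869 eV
Step 2: x = (mu-E)*eV/(kB*T) = -0.0869*1.602e-19/(1.381e-23*1966.1) = -0.5127
Step 3: exp(x) = 0.5989
Step 4: Xi = 1 + 0.5989 = 1.599

1.599


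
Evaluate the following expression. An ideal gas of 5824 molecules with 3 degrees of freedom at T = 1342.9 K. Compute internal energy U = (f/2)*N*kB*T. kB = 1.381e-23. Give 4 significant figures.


Step 1: f/2 = 3/2 = 1.5
Step 2: N*kB*T = 5824*1.381e-23*1342.9 = 1.08e-16
Step 3: U = 1.5 * 1.08e-16 = 1.62e-16 J

1.62e-16


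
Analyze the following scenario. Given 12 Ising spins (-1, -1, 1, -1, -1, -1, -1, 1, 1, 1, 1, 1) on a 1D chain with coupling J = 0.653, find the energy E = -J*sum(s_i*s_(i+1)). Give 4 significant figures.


Step 1: Nearest-neighbor products: 1, -1, -1, 1, 1, 1, -1, 1, 1, 1, 1
Step 2: Sum of products = 5
Step 3: E = -0.653 * 5 = -3.265

-3.265


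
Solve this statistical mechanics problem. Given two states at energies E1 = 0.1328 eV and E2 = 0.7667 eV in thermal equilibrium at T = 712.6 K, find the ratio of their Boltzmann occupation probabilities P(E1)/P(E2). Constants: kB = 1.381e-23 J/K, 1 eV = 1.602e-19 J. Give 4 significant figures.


Step 1: Compute energy difference dE = E1 - E2 = 0.1328 - 0.7667 = -0.6339 eV
Step 2: Convert to Joules: dE_J = -0.6339 * 1.602e-19 = -1.016e-19 J
Step 3: Compute exponent = -dE_J / (kB * T) = -(-1.016e-19) / (1.381e-23 * 712.6) = 10.32
Step 4: P(E1)/P(E2) = exp(10.32) = 3.031e+04

3.031e+04


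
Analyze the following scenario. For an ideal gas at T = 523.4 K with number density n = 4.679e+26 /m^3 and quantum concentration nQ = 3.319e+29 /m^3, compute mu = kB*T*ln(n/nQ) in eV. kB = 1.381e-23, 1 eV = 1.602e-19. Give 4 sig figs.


Step 1: n/nQ = 4.679e+26/3.319e+29 = 0.00141
Step 2: ln(n/nQ) = -6.564
Step 3: mu = kB*T*ln(n/nQ) = 7.228e-21*-6.564 = -4.745e-20 J
Step 4: Convert to eV: -4.745e-20/1.602e-19 = -0.2962 eV

-0.2962


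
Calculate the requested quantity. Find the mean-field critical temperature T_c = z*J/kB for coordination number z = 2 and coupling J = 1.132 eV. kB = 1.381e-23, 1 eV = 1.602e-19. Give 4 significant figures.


Step 1: z*J = 2*1.132 = 2.264 eV
Step 2: Convert to Joules: 2.264*1.602e-19 = 3.627e-19 J
Step 3: T_c = 3.627e-19 / 1.381e-23 = 2.626e+04 K

2.626e+04


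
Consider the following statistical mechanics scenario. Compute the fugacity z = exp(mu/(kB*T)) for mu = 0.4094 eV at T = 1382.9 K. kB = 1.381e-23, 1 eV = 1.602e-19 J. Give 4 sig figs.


Step 1: Convert mu to Joules: 0.4094*1.602e-19 = 6.559e-20 J
Step 2: kB*T = 1.381e-23*1382.9 = 1.91e-20 J
Step 3: mu/(kB*T) = 3.434
Step 4: z = exp(3.434) = 31.01

31.01


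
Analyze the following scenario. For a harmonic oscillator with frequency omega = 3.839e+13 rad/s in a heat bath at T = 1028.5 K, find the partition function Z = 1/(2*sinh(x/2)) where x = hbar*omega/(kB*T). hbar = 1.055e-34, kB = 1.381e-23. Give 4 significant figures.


Step 1: Compute x = hbar*omega/(kB*T) = 1.055e-34*3.839e+13/(1.381e-23*1028.5) = 0.2851
Step 2: x/2 = 0.1426
Step 3: sinh(x/2) = 0.1431
Step 4: Z = 1/(2*0.1431) = 3.495

3.495


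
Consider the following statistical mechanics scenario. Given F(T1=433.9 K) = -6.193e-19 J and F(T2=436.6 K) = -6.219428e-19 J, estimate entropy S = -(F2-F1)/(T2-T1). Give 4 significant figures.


Step 1: dF = F2 - F1 = -6.219428e-19 - (-6.193e-19) = -2.6428e-21 J
Step 2: dT = T2 - T1 = 436.6 - 433.9 = 2.7 K
Step 3: S = -dF/dT = -(-2.6428e-21)/2.7 = 9.788e-22 J/K

9.788e-22


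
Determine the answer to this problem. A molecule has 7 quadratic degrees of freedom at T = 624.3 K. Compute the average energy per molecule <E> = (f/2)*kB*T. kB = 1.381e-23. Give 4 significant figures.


Step 1: f/2 = 7/2 = 3.5
Step 2: kB*T = 1.381e-23 * 624.3 = 8.622e-21
Step 3: <E> = 3.5 * 8.622e-21 = 3.018e-20 J

3.018e-20


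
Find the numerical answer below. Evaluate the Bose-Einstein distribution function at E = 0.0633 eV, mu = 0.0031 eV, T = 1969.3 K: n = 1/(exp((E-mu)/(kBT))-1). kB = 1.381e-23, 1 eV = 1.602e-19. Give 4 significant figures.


Step 1: (E - mu) = 0.0602 eV
Step 2: x = (E-mu)*eV/(kB*T) = 0.0602*1.602e-19/(1.381e-23*1969.3) = 0.3546
Step 3: exp(x) = 1.426
Step 4: n = 1/(exp(x)-1) = 2.349

2.349


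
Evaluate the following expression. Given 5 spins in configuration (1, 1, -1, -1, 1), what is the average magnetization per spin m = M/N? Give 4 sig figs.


Step 1: Count up spins (+1): 3, down spins (-1): 2
Step 2: Total magnetization M = 3 - 2 = 1
Step 3: m = M/N = 1/5 = 0.2

0.2


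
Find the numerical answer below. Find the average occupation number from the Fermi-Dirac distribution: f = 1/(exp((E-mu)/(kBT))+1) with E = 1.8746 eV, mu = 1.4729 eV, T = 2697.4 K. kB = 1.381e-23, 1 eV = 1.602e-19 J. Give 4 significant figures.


Step 1: (E - mu) = 1.8746 - 1.4729 = 0.4017 eV
Step 2: Convert: (E-mu)*eV = 6.435e-20 J
Step 3: x = (E-mu)*eV/(kB*T) = 1.728
Step 4: f = 1/(exp(1.728)+1) = 0.1509

0.1509


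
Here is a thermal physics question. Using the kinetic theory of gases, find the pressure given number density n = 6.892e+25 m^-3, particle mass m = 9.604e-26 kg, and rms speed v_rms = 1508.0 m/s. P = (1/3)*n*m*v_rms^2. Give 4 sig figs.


Step 1: v_rms^2 = 1508.0^2 = 2.274e+06
Step 2: n*m = 6.892e+25*9.604e-26 = 6.619
Step 3: P = (1/3)*6.619*2.274e+06 = 5.017e+06 Pa

5.017e+06


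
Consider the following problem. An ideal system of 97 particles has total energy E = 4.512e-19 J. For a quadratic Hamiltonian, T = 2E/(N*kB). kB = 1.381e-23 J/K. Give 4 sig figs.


Step 1: Numerator = 2*E = 2*4.512e-19 = 9.024e-19 J
Step 2: Denominator = N*kB = 97*1.381e-23 = 1.34e-21
Step 3: T = 9.024e-19 / 1.34e-21 = 673.6 K

673.6


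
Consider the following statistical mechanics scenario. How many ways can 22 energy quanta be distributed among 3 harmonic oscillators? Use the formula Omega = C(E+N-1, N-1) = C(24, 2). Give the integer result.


Step 1: Use binomial coefficient C(24, 2)
Step 2: Numerator = 24! / 22!
Step 3: Denominator = 2!
Step 4: Omega = 276

276


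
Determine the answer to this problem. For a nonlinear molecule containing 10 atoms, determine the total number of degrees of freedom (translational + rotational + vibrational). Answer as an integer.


Step 1: Translational DOF = 3
Step 2: Rotational DOF (nonlinear) = 3
Step 3: Vibrational DOF = 3*10 - 6 = 24
Step 4: Total = 3 + 3 + 24 = 30

30


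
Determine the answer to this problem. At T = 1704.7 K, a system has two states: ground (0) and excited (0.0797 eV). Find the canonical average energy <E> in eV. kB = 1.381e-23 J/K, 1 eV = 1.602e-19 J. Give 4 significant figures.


Step 1: beta*E = 0.0797*1.602e-19/(1.381e-23*1704.7) = 0.5423
Step 2: exp(-beta*E) = 0.5814
Step 3: <E> = 0.0797*0.5814/(1+0.5814) = 0.0293 eV

0.0293


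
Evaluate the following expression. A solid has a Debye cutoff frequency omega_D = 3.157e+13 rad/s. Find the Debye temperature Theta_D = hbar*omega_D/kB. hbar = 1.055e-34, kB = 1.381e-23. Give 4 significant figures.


Step 1: hbar*omega_D = 1.055e-34 * 3.157e+13 = 3.331e-21 J
Step 2: Theta_D = 3.331e-21 / 1.381e-23
Step 3: Theta_D = 241.2 K

241.2


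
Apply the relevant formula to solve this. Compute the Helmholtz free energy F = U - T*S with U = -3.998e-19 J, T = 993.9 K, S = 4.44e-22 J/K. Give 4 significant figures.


Step 1: T*S = 993.9 * 4.44e-22 = 4.413e-19 J
Step 2: F = U - T*S = -3.998e-19 - 4.413e-19
Step 3: F = -8.411e-19 J

-8.411e-19


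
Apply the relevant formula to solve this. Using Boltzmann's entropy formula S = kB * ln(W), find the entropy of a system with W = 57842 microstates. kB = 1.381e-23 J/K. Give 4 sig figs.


Step 1: ln(W) = ln(57842) = 10.97
Step 2: S = kB * ln(W) = 1.381e-23 * 10.97
Step 3: S = 1.514e-22 J/K

1.514e-22


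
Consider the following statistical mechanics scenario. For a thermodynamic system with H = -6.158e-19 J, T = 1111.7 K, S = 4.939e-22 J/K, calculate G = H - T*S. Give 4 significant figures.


Step 1: T*S = 1111.7 * 4.939e-22 = 5.491e-19 J
Step 2: G = H - T*S = -6.158e-19 - 5.491e-19
Step 3: G = -1.165e-18 J

-1.165e-18


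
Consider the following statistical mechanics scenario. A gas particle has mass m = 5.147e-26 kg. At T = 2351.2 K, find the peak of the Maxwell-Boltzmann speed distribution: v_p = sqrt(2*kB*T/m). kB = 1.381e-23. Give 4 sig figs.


Step 1: Numerator = 2*kB*T = 2*1.381e-23*2351.2 = 6.494e-20
Step 2: Ratio = 6.494e-20 / 5.147e-26 = 1.262e+06
Step 3: v_p = sqrt(1.262e+06) = 1123 m/s

1123


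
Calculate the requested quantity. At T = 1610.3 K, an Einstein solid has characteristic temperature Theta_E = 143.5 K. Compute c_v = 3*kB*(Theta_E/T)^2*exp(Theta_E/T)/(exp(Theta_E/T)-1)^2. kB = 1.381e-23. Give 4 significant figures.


Step 1: x = Theta_E/T = 143.5/1610.3 = 0.08911
Step 2: x^2 = 0.007941
Step 3: exp(x) = 1.093
Step 4: c_v = 3*1.381e-23*0.007941*1.093/(1.093-1)^2 = 4.14e-23

4.14e-23


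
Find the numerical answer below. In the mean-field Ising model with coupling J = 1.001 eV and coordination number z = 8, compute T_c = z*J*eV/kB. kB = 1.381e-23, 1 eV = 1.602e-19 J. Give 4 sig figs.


Step 1: z*J = 8*1.001 = 8.008 eV
Step 2: Convert to Joules: 8.008*1.602e-19 = 1.283e-18 J
Step 3: T_c = 1.283e-18 / 1.381e-23 = 9.29e+04 K

9.29e+04


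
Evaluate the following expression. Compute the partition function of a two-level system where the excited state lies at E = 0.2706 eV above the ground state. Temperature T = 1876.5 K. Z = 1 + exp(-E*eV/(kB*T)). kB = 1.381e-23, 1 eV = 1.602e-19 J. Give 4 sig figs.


Step 1: Compute beta*E = E*eV/(kB*T) = 0.2706*1.602e-19/(1.381e-23*1876.5) = 1.673
Step 2: exp(-beta*E) = exp(-1.673) = 0.1877
Step 3: Z = 1 + 0.1877 = 1.188

1.188


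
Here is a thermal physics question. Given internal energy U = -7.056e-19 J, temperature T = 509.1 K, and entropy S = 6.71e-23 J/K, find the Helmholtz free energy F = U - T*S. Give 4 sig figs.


Step 1: T*S = 509.1 * 6.71e-23 = 3.416e-20 J
Step 2: F = U - T*S = -7.056e-19 - 3.416e-20
Step 3: F = -7.398e-19 J

-7.398e-19


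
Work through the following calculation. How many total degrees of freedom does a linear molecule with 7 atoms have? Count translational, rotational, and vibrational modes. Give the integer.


Step 1: Translational DOF = 3
Step 2: Rotational DOF (linear) = 2
Step 3: Vibrational DOF = 3*7 - 5 = 16
Step 4: Total = 3 + 2 + 16 = 21

21


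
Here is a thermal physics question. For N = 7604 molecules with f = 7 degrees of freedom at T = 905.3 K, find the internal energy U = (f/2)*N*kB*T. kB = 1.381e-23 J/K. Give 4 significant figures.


Step 1: f/2 = 7/2 = 3.5
Step 2: N*kB*T = 7604*1.381e-23*905.3 = 9.507e-17
Step 3: U = 3.5 * 9.507e-17 = 3.327e-16 J

3.327e-16


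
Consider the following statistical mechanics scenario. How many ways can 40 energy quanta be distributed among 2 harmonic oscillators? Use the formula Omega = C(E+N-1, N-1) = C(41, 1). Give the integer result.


Step 1: Use binomial coefficient C(41, 1)
Step 2: Numerator = 41! / 40!
Step 3: Denominator = 1!
Step 4: Omega = 41

41


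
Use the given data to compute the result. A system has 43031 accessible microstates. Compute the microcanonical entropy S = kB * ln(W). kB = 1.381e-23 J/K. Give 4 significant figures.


Step 1: ln(W) = ln(43031) = 10.67
Step 2: S = kB * ln(W) = 1.381e-23 * 10.67
Step 3: S = 1.473e-22 J/K

1.473e-22


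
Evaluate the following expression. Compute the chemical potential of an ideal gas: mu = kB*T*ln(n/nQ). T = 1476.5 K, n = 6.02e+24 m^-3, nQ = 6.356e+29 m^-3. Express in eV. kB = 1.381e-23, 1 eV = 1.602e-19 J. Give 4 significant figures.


Step 1: n/nQ = 6.02e+24/6.356e+29 = 9.471e-06
Step 2: ln(n/nQ) = -11.57
Step 3: mu = kB*T*ln(n/nQ) = 2.039e-20*-11.57 = -2.359e-19 J
Step 4: Convert to eV: -2.359e-19/1.602e-19 = -1.472 eV

-1.472


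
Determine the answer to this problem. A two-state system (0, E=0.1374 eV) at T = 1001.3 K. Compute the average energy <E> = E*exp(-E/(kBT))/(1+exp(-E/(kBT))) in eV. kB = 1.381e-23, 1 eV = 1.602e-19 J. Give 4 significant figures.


Step 1: beta*E = 0.1374*1.602e-19/(1.381e-23*1001.3) = 1.592
Step 2: exp(-beta*E) = 0.2036
Step 3: <E> = 0.1374*0.2036/(1+0.2036) = 0.02324 eV

0.02324


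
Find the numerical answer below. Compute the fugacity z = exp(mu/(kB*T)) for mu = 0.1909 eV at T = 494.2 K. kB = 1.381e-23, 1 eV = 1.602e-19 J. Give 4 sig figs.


Step 1: Convert mu to Joules: 0.1909*1.602e-19 = 3.058e-20 J
Step 2: kB*T = 1.381e-23*494.2 = 6.825e-21 J
Step 3: mu/(kB*T) = 4.481
Step 4: z = exp(4.481) = 88.32

88.32


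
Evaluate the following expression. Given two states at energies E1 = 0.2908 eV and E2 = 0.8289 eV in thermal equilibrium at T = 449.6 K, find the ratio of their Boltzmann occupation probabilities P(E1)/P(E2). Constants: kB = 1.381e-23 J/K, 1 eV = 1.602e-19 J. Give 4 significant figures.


Step 1: Compute energy difference dE = E1 - E2 = 0.2908 - 0.8289 = -0.5381 eV
Step 2: Convert to Joules: dE_J = -0.5381 * 1.602e-19 = -8.62e-20 J
Step 3: Compute exponent = -dE_J / (kB * T) = -(-8.62e-20) / (1.381e-23 * 449.6) = 13.88
Step 4: P(E1)/P(E2) = exp(13.88) = 1.071e+06

1.071e+06


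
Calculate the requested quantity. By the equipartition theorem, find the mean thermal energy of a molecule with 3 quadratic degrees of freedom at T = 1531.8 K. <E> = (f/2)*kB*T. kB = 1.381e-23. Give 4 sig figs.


Step 1: f/2 = 3/2 = 1.5
Step 2: kB*T = 1.381e-23 * 1531.8 = 2.115e-20
Step 3: <E> = 1.5 * 2.115e-20 = 3.173e-20 J

3.173e-20


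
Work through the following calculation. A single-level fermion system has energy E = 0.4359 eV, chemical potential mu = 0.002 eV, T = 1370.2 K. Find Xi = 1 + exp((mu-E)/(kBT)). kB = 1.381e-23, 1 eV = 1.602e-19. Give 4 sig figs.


Step 1: (mu - E) = 0.002 - 0.4359 = -0.4339 eV
Step 2: x = (mu-E)*eV/(kB*T) = -0.4339*1.602e-19/(1.381e-23*1370.2) = -3.673
Step 3: exp(x) = 0.02539
Step 4: Xi = 1 + 0.02539 = 1.025

1.025


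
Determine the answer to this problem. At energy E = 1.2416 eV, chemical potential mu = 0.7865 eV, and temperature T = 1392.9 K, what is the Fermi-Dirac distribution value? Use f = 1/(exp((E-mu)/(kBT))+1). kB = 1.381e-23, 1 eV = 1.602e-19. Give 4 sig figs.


Step 1: (E - mu) = 1.2416 - 0.7865 = 0.4551 eV
Step 2: Convert: (E-mu)*eV = 7.291e-20 J
Step 3: x = (E-mu)*eV/(kB*T) = 3.79
Step 4: f = 1/(exp(3.79)+1) = 0.02209

0.02209


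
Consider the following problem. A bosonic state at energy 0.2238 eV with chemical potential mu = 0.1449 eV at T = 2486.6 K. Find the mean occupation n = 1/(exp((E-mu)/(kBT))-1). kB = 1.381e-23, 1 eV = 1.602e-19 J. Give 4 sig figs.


Step 1: (E - mu) = 0.0789 eV
Step 2: x = (E-mu)*eV/(kB*T) = 0.0789*1.602e-19/(1.381e-23*2486.6) = 0.3681
Step 3: exp(x) = 1.445
Step 4: n = 1/(exp(x)-1) = 2.247

2.247


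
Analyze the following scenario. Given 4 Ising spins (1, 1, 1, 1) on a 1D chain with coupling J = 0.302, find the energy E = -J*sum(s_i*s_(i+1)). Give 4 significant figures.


Step 1: Nearest-neighbor products: 1, 1, 1
Step 2: Sum of products = 3
Step 3: E = -0.302 * 3 = -0.906

-0.906


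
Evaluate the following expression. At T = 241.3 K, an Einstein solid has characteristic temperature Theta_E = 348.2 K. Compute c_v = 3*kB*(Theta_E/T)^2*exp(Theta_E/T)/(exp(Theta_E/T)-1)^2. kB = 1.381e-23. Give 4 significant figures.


Step 1: x = Theta_E/T = 348.2/241.3 = 1.443
Step 2: x^2 = 2.082
Step 3: exp(x) = 4.233
Step 4: c_v = 3*1.381e-23*2.082*4.233/(4.233-1)^2 = 3.493e-23

3.493e-23


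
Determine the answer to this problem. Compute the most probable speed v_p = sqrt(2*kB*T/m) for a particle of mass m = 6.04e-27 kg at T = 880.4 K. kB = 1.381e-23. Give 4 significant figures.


Step 1: Numerator = 2*kB*T = 2*1.381e-23*880.4 = 2.432e-20
Step 2: Ratio = 2.432e-20 / 6.04e-27 = 4.026e+06
Step 3: v_p = sqrt(4.026e+06) = 2006 m/s

2006


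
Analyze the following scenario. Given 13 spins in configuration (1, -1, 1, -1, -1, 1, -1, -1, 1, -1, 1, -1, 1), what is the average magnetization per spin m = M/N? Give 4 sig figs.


Step 1: Count up spins (+1): 6, down spins (-1): 7
Step 2: Total magnetization M = 6 - 7 = -1
Step 3: m = M/N = -1/13 = -0.07692

-0.07692


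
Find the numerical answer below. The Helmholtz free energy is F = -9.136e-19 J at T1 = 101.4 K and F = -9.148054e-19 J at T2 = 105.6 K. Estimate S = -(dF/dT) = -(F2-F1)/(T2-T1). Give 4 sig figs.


Step 1: dF = F2 - F1 = -9.148054e-19 - (-9.136e-19) = -1.2054e-21 J
Step 2: dT = T2 - T1 = 105.6 - 101.4 = 4.2 K
Step 3: S = -dF/dT = -(-1.2054e-21)/4.2 = 2.87e-22 J/K

2.87e-22


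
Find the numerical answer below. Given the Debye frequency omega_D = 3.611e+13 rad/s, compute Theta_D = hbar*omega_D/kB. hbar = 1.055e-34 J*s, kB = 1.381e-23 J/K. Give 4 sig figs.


Step 1: hbar*omega_D = 1.055e-34 * 3.611e+13 = 3.81e-21 J
Step 2: Theta_D = 3.81e-21 / 1.381e-23
Step 3: Theta_D = 275.9 K

275.9


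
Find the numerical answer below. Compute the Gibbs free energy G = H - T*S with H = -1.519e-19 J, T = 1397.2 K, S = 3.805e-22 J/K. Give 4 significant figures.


Step 1: T*S = 1397.2 * 3.805e-22 = 5.316e-19 J
Step 2: G = H - T*S = -1.519e-19 - 5.316e-19
Step 3: G = -6.835e-19 J

-6.835e-19


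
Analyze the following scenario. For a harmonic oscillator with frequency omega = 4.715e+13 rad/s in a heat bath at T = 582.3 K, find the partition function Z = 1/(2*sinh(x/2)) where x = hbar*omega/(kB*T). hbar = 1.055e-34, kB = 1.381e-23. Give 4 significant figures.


Step 1: Compute x = hbar*omega/(kB*T) = 1.055e-34*4.715e+13/(1.381e-23*582.3) = 0.6186
Step 2: x/2 = 0.3093
Step 3: sinh(x/2) = 0.3142
Step 4: Z = 1/(2*0.3142) = 1.591

1.591


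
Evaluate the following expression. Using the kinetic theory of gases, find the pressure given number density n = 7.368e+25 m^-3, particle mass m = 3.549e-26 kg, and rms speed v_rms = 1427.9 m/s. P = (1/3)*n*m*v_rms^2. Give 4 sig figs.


Step 1: v_rms^2 = 1427.9^2 = 2.039e+06
Step 2: n*m = 7.368e+25*3.549e-26 = 2.615
Step 3: P = (1/3)*2.615*2.039e+06 = 1.777e+06 Pa

1.777e+06


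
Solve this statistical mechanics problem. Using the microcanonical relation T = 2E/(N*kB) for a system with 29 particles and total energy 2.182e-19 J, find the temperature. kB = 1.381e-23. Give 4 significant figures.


Step 1: Numerator = 2*E = 2*2.182e-19 = 4.364e-19 J
Step 2: Denominator = N*kB = 29*1.381e-23 = 4.005e-22
Step 3: T = 4.364e-19 / 4.005e-22 = 1090 K

1090


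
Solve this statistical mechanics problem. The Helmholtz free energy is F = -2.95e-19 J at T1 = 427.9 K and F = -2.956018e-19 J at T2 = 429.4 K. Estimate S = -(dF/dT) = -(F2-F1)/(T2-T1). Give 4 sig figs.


Step 1: dF = F2 - F1 = -2.956018e-19 - (-2.95e-19) = -6.018e-22 J
Step 2: dT = T2 - T1 = 429.4 - 427.9 = 1.5 K
Step 3: S = -dF/dT = -(-6.018e-22)/1.5 = 4.012e-22 J/K

4.012e-22


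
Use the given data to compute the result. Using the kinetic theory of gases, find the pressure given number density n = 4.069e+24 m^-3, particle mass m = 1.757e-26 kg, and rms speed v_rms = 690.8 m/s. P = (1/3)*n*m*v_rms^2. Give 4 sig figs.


Step 1: v_rms^2 = 690.8^2 = 4.772e+05
Step 2: n*m = 4.069e+24*1.757e-26 = 0.07149
Step 3: P = (1/3)*0.07149*4.772e+05 = 1.137e+04 Pa

1.137e+04


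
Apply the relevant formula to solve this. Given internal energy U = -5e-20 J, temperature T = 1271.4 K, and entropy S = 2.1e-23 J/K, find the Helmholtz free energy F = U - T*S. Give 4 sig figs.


Step 1: T*S = 1271.4 * 2.1e-23 = 2.67e-20 J
Step 2: F = U - T*S = -5e-20 - 2.67e-20
Step 3: F = -7.67e-20 J

-7.67e-20


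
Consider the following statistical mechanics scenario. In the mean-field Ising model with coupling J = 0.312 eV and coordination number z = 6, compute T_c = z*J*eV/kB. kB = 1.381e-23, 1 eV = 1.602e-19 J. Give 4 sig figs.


Step 1: z*J = 6*0.312 = 1.872 eV
Step 2: Convert to Joules: 1.872*1.602e-19 = 2.999e-19 J
Step 3: T_c = 2.999e-19 / 1.381e-23 = 2.172e+04 K

2.172e+04


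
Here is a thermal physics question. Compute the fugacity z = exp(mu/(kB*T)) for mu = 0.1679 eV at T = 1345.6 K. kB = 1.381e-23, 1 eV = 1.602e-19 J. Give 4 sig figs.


Step 1: Convert mu to Joules: 0.1679*1.602e-19 = 2.69e-20 J
Step 2: kB*T = 1.381e-23*1345.6 = 1.858e-20 J
Step 3: mu/(kB*T) = 1.447
Step 4: z = exp(1.447) = 4.252

4.252


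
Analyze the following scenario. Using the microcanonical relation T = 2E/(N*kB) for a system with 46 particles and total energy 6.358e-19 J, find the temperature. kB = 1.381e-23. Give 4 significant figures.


Step 1: Numerator = 2*E = 2*6.358e-19 = 1.272e-18 J
Step 2: Denominator = N*kB = 46*1.381e-23 = 6.353e-22
Step 3: T = 1.272e-18 / 6.353e-22 = 2002 K

2002


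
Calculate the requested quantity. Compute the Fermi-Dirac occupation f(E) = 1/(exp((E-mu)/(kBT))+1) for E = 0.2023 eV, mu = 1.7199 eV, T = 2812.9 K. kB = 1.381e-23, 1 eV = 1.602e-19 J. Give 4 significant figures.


Step 1: (E - mu) = 0.2023 - 1.7199 = -1.518 eV
Step 2: Convert: (E-mu)*eV = -2.431e-19 J
Step 3: x = (E-mu)*eV/(kB*T) = -6.259
Step 4: f = 1/(exp(-6.259)+1) = 0.9981

0.9981


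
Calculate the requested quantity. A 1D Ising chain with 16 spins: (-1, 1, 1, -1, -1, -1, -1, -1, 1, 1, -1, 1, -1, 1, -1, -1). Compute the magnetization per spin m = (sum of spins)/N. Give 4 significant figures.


Step 1: Count up spins (+1): 6, down spins (-1): 10
Step 2: Total magnetization M = 6 - 10 = -4
Step 3: m = M/N = -4/16 = -0.25

-0.25


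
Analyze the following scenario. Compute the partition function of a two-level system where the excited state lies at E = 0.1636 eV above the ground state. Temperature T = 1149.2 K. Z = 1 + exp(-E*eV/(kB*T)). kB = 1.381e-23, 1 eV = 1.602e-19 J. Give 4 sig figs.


Step 1: Compute beta*E = E*eV/(kB*T) = 0.1636*1.602e-19/(1.381e-23*1149.2) = 1.651
Step 2: exp(-beta*E) = exp(-1.651) = 0.1918
Step 3: Z = 1 + 0.1918 = 1.192

1.192


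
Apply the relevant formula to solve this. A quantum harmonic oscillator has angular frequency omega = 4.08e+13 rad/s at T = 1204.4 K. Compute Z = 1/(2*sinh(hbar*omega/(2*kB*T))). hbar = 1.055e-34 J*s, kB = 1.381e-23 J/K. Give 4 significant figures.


Step 1: Compute x = hbar*omega/(kB*T) = 1.055e-34*4.08e+13/(1.381e-23*1204.4) = 0.2588
Step 2: x/2 = 0.1294
Step 3: sinh(x/2) = 0.1298
Step 4: Z = 1/(2*0.1298) = 3.853

3.853


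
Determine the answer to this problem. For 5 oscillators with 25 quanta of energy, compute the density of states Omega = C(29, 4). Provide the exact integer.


Step 1: Use binomial coefficient C(29, 4)
Step 2: Numerator = 29! / 25!
Step 3: Denominator = 4!
Step 4: Omega = 23751

23751


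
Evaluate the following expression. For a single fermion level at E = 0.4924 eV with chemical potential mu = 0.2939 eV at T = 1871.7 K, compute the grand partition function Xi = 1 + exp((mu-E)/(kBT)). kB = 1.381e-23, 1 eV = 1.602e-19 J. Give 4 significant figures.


Step 1: (mu - E) = 0.2939 - 0.4924 = -0.1985 eV
Step 2: x = (mu-E)*eV/(kB*T) = -0.1985*1.602e-19/(1.381e-23*1871.7) = -1.23
Step 3: exp(x) = 0.2922
Step 4: Xi = 1 + 0.2922 = 1.292

1.292


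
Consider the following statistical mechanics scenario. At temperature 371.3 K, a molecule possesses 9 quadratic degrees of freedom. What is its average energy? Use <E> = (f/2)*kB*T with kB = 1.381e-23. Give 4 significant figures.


Step 1: f/2 = 9/2 = 4.5
Step 2: kB*T = 1.381e-23 * 371.3 = 5.128e-21
Step 3: <E> = 4.5 * 5.128e-21 = 2.307e-20 J

2.307e-20


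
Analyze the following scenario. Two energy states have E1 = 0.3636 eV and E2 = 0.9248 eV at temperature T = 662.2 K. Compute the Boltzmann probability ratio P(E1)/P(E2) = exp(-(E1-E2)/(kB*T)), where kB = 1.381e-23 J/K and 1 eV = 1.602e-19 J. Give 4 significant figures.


Step 1: Compute energy difference dE = E1 - E2 = 0.3636 - 0.9248 = -0.5612 eV
Step 2: Convert to Joules: dE_J = -0.5612 * 1.602e-19 = -8.99e-20 J
Step 3: Compute exponent = -dE_J / (kB * T) = -(-8.99e-20) / (1.381e-23 * 662.2) = 9.831
Step 4: P(E1)/P(E2) = exp(9.831) = 1.86e+04

1.86e+04


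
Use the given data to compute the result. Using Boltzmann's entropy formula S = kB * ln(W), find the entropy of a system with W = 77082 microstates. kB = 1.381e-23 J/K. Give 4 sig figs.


Step 1: ln(W) = ln(77082) = 11.25
Step 2: S = kB * ln(W) = 1.381e-23 * 11.25
Step 3: S = 1.554e-22 J/K

1.554e-22


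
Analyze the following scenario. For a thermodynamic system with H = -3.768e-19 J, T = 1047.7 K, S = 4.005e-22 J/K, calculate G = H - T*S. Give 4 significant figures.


Step 1: T*S = 1047.7 * 4.005e-22 = 4.196e-19 J
Step 2: G = H - T*S = -3.768e-19 - 4.196e-19
Step 3: G = -7.964e-19 J

-7.964e-19


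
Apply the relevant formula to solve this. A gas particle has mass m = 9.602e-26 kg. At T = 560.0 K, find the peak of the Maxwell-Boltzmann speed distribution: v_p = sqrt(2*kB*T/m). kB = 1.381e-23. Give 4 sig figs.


Step 1: Numerator = 2*kB*T = 2*1.381e-23*560.0 = 1.547e-20
Step 2: Ratio = 1.547e-20 / 9.602e-26 = 1.611e+05
Step 3: v_p = sqrt(1.611e+05) = 401.4 m/s

401.4


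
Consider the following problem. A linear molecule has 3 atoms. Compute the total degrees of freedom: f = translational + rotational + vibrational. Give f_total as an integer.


Step 1: Translational DOF = 3
Step 2: Rotational DOF (linear) = 2
Step 3: Vibrational DOF = 3*3 - 5 = 4
Step 4: Total = 3 + 2 + 4 = 9

9


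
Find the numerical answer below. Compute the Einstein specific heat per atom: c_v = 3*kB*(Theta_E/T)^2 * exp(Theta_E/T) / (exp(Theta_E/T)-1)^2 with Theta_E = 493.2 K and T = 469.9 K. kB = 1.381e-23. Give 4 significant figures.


Step 1: x = Theta_E/T = 493.2/469.9 = 1.05
Step 2: x^2 = 1.102
Step 3: exp(x) = 2.856
Step 4: c_v = 3*1.381e-23*1.102*2.856/(2.856-1)^2 = 3.783e-23

3.783e-23


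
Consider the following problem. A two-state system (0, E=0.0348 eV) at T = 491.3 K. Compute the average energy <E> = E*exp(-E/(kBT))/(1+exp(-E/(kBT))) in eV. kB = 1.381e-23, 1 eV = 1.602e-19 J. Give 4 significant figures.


Step 1: beta*E = 0.0348*1.602e-19/(1.381e-23*491.3) = 0.8217
Step 2: exp(-beta*E) = 0.4397
Step 3: <E> = 0.0348*0.4397/(1+0.4397) = 0.01063 eV

0.01063


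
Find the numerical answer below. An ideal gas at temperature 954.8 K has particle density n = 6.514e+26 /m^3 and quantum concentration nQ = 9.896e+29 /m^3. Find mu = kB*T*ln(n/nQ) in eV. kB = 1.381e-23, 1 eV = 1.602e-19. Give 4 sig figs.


Step 1: n/nQ = 6.514e+26/9.896e+29 = 0.0006582
Step 2: ln(n/nQ) = -7.326
Step 3: mu = kB*T*ln(n/nQ) = 1.319e-20*-7.326 = -9.66e-20 J
Step 4: Convert to eV: -9.66e-20/1.602e-19 = -0.603 eV

-0.603


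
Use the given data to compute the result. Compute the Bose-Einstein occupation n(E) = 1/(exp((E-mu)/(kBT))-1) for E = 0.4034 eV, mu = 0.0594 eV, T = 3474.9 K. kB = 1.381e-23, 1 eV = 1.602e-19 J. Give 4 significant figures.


Step 1: (E - mu) = 0.344 eV
Step 2: x = (E-mu)*eV/(kB*T) = 0.344*1.602e-19/(1.381e-23*3474.9) = 1.148
Step 3: exp(x) = 3.153
Step 4: n = 1/(exp(x)-1) = 0.4645

0.4645


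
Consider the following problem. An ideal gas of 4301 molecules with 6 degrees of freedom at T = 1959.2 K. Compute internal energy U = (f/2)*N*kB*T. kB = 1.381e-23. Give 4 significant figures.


Step 1: f/2 = 6/2 = 3.0
Step 2: N*kB*T = 4301*1.381e-23*1959.2 = 1.164e-16
Step 3: U = 3.0 * 1.164e-16 = 3.491e-16 J

3.491e-16


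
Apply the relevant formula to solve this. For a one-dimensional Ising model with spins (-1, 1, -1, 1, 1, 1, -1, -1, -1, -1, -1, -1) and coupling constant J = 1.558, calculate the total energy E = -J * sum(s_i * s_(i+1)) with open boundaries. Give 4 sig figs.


Step 1: Nearest-neighbor products: -1, -1, -1, 1, 1, -1, 1, 1, 1, 1, 1
Step 2: Sum of products = 3
Step 3: E = -1.558 * 3 = -4.674

-4.674


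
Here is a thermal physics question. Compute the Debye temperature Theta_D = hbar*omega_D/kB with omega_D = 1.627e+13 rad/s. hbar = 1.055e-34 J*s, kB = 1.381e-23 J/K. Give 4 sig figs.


Step 1: hbar*omega_D = 1.055e-34 * 1.627e+13 = 1.716e-21 J
Step 2: Theta_D = 1.716e-21 / 1.381e-23
Step 3: Theta_D = 124.3 K

124.3


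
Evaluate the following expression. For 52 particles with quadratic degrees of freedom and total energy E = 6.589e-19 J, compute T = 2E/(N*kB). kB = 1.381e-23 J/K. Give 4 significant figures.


Step 1: Numerator = 2*E = 2*6.589e-19 = 1.318e-18 J
Step 2: Denominator = N*kB = 52*1.381e-23 = 7.181e-22
Step 3: T = 1.318e-18 / 7.181e-22 = 1835 K

1835


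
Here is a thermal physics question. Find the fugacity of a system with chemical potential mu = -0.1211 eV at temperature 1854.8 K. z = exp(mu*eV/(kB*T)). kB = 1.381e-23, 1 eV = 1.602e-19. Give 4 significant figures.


Step 1: Convert mu to Joules: -0.1211*1.602e-19 = -1.94e-20 J
Step 2: kB*T = 1.381e-23*1854.8 = 2.561e-20 J
Step 3: mu/(kB*T) = -0.7574
Step 4: z = exp(-0.7574) = 0.4689

0.4689


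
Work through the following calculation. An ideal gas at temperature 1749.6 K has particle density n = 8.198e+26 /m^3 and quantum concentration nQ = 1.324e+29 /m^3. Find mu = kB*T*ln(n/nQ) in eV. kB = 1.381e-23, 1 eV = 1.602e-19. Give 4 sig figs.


Step 1: n/nQ = 8.198e+26/1.324e+29 = 0.006192
Step 2: ln(n/nQ) = -5.085
Step 3: mu = kB*T*ln(n/nQ) = 2.416e-20*-5.085 = -1.229e-19 J
Step 4: Convert to eV: -1.229e-19/1.602e-19 = -0.7669 eV

-0.7669


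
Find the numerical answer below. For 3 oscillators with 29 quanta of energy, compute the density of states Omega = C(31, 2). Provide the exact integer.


Step 1: Use binomial coefficient C(31, 2)
Step 2: Numerator = 31! / 29!
Step 3: Denominator = 2!
Step 4: Omega = 465

465


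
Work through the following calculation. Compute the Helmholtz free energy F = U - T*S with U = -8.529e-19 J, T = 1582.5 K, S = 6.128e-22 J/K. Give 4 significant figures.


Step 1: T*S = 1582.5 * 6.128e-22 = 9.698e-19 J
Step 2: F = U - T*S = -8.529e-19 - 9.698e-19
Step 3: F = -1.823e-18 J

-1.823e-18


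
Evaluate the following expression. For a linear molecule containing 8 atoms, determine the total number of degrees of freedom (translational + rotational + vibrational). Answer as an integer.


Step 1: Translational DOF = 3
Step 2: Rotational DOF (linear) = 2
Step 3: Vibrational DOF = 3*8 - 5 = 19
Step 4: Total = 3 + 2 + 19 = 24

24


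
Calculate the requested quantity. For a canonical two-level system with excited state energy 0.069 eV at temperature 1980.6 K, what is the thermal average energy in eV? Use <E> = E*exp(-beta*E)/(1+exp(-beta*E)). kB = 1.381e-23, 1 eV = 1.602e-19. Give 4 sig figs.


Step 1: beta*E = 0.069*1.602e-19/(1.381e-23*1980.6) = 0.4041
Step 2: exp(-beta*E) = 0.6676
Step 3: <E> = 0.069*0.6676/(1+0.6676) = 0.02762 eV

0.02762


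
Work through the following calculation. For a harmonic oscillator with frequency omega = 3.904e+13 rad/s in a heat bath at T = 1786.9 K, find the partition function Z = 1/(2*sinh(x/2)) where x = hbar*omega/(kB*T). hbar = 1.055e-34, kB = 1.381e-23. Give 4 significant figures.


Step 1: Compute x = hbar*omega/(kB*T) = 1.055e-34*3.904e+13/(1.381e-23*1786.9) = 0.1669
Step 2: x/2 = 0.08345
Step 3: sinh(x/2) = 0.08355
Step 4: Z = 1/(2*0.08355) = 5.984

5.984
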